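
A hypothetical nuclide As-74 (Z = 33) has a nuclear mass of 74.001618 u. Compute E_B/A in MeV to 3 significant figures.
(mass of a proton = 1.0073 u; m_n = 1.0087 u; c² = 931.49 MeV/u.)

Z = 33, so N = A − Z = 74 − 33 = 41.
Σm = 33·m_p + 41·m_n = 33.2409 + 41.3567 = 74.5976 u
Mass defect Δm = 74.5976 − 74.001618 = 0.595982 u
E_B = 0.595982 × 931.49 = 555.151 MeV
Per nucleon: 555.151 / 74 = 7.502 MeV

7.50 MeV/nucleon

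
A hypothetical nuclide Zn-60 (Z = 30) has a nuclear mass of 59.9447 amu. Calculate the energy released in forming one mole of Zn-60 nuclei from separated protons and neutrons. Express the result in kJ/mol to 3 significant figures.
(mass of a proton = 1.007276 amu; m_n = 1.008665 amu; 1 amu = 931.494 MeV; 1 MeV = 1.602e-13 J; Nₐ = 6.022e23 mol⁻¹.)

4.79e+10 kJ/mol

Total constituent mass: 30 × 1.007276 + 30 × 1.008665 = 60.478230 amu
The mass defect is 60.478230 − 59.9447 = 0.533530 amu.
Converting to energy: 0.533530 amu × 931.494 MeV/amu = 496.980 MeV
Per nucleus in joules: 496.980 MeV × 1.602e-13 J/MeV = 7.9616e-11 J
Per mole: 7.9616e-11 J × 6.022e23 mol⁻¹ = 4.7945e+13 J/mol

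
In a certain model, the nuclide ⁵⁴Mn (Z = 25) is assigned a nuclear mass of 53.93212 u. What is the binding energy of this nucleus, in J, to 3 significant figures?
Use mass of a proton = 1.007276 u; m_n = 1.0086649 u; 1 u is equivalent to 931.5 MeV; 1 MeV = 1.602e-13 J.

7.48e-11 J

Total constituent mass: 25 × 1.007276 + 29 × 1.0086649 = 54.4331821 u
Δm = 54.4331821 − 53.93212 = 0.5010621 u
Binding energy = Δm·c² = 0.5010621 × 931.5 MeV/u = 466.739 MeV
In joules: 466.739 MeV × 1.602e-13 J/MeV = 7.4772e-11 J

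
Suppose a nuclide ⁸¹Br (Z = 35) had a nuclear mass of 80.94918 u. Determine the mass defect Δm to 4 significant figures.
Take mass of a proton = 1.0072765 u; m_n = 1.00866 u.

Mass of separated nucleons = 35(1.0072765) + 46(1.00866) = 35.2546775 + 46.39836 = 81.6530375 u
Δm = 81.6530375 − 80.94918 = 0.7038575 u

0.7039 u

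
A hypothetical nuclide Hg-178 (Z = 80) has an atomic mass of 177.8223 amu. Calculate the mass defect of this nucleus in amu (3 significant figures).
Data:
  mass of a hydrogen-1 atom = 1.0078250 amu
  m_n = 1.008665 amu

1.65 amu

With 80 protons and 98 neutrons (A = 178):
Mass of separated nucleons = 80(1.0078250) + 98(1.008665) = 80.6260000 + 98.849170 = 179.4751700 amu
Δm = 179.4751700 − 177.8223 = 1.6528700 amu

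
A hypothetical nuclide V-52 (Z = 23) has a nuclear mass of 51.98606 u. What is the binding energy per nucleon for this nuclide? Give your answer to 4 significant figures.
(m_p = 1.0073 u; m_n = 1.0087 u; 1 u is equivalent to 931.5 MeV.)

Mass of separated nucleons = 23(1.0073) + 29(1.0087) = 23.1679 + 29.2523 = 52.4202 u
Mass defect Δm = 52.4202 − 51.98606 = 0.43414 u
Binding energy = Δm·c² = 0.43414 × 931.5 MeV/u = 404.401 MeV
Dividing by A = 52 gives 7.777 MeV per nucleon.

7.777 MeV/nucleon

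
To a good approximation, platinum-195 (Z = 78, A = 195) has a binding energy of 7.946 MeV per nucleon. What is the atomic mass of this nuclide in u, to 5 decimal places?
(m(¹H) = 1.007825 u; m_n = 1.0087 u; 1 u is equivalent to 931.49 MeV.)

Total binding energy = 195 × 7.946 = 1549.470 MeV
Mass defect = 1549.470 MeV / (931.49 MeV/u) = 1.6634317 u
Constituent mass = 78(1.007825) + 117(1.0087) = 196.628250 u
Atomic mass = 196.628250 − 1.6634317 = 194.9648183 u ≈ 194.96482 u (to 5 decimal places)

194.96482 u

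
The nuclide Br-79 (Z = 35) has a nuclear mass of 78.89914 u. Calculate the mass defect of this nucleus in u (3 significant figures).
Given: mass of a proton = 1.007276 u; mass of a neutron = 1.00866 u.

The nucleus contains 35 protons and 79 − 35 = 44 neutrons.
Σm = 35·m_p + 44·m_n = 35.254660 + 44.38104 = 79.635700 u
Mass defect Δm = 79.635700 − 78.89914 = 0.736560 u

0.737 u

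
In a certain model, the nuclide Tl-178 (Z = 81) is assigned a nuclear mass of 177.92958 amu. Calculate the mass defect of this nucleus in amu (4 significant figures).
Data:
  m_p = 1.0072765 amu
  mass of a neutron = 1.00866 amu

1.500 amu

Σm = 81·m_p + 97·m_n = 81.5893965 + 97.84002 = 179.4294165 amu
The mass defect is 179.4294165 − 177.92958 = 1.4998365 amu.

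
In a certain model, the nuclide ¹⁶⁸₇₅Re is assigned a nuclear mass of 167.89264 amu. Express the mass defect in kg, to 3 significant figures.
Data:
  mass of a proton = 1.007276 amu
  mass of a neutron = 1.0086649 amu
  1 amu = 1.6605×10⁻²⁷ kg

2.42e-27 kg

Total constituent mass: 75 × 1.007276 + 93 × 1.0086649 = 169.3515357 amu
Δm = 169.3515357 − 167.89264 = 1.4588957 amu
In SI units: 1.4588957 amu × 1.6605×10⁻²⁷ kg/amu = 2.4225e-27 kg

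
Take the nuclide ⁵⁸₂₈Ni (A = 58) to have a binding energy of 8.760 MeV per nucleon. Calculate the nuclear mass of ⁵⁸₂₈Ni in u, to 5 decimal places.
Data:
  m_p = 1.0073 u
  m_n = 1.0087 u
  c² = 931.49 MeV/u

57.91995 u

Total binding energy = 58 × 8.760 = 508.080 MeV
Mass defect = 508.080 MeV / (931.49 MeV/u) = 0.5454487 u
Constituent mass = 28(1.0073) + 30(1.0087) = 58.4654 u
Nuclear mass = 58.4654 − 0.5454487 = 57.9199513 u ≈ 57.91995 u (to 5 decimal places)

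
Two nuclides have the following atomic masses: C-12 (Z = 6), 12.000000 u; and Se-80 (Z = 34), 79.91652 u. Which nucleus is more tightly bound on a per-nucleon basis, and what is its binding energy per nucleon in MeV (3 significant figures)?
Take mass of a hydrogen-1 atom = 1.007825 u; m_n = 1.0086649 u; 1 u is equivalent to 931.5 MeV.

C-12: Σm = 6(1.007825) + 6(1.0086649) = 12.0989394 u; Δm = 0.0989394 u; E_B = 92.162 MeV; E_B/A = 7.680 MeV
Se-80: Σm = 34(1.007825) + 46(1.0086649) = 80.6646354 u; Δm = 0.7481154 u; E_B = 696.87 MeV; E_B/A = 8.711 MeV
Se-80 has the higher binding energy per nucleon, so it is the more tightly bound nucleus.

Se-80; 8.71 MeV/nucleon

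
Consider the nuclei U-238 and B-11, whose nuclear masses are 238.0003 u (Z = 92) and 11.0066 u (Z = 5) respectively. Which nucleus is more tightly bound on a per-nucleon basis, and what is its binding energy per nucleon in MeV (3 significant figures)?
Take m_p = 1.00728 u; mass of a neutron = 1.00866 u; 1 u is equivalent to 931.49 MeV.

U-238; 7.57 MeV/nucleon

U-238: Σm = 92(1.00728) + 146(1.00866) = 239.93412 u; Δm = 1.93382 u; E_B = 1801.33 MeV; E_B/A = 7.569 MeV
B-11: Σm = 5(1.00728) + 6(1.00866) = 11.08836 u; Δm = 0.08176 u; E_B = 76.159 MeV; E_B/A = 6.924 MeV
U-238 has the higher binding energy per nucleon, so it is the more tightly bound nucleus.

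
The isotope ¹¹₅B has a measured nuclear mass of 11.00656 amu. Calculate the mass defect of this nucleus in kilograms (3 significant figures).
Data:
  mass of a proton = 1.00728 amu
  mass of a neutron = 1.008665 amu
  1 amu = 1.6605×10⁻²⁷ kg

1.36e-28 kg

Z = 5, so N = A − Z = 11 − 5 = 6.
Total constituent mass: 5 × 1.00728 + 6 × 1.008665 = 11.088390 amu
The mass defect is 11.088390 − 11.00656 = 0.081830 amu.
In SI units: 0.081830 amu × 1.6605×10⁻²⁷ kg/amu = 1.3588e-28 kg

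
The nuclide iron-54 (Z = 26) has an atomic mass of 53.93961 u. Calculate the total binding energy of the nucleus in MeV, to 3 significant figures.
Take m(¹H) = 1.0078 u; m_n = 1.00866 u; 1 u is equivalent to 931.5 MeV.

471 MeV

The nucleus contains 26 protons and 54 − 26 = 28 neutrons.
Σm = 26·m(¹H) + 28·m_n = 26.2028 + 28.24248 = 54.44528 u
Mass defect Δm = 54.44528 − 53.93961 = 0.50567 u
Converting to energy: 0.50567 u × 931.5 MeV/u = 471.032 MeV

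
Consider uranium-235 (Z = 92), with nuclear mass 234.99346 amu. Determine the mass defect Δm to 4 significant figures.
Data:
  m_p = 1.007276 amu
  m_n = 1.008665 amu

1.915 amu

Z = 92, so N = A − Z = 235 − 92 = 143.
Σm = 92·m_p + 143·m_n = 92.669392 + 144.239095 = 236.908487 amu
Δm = 236.908487 − 234.99346 = 1.915027 amu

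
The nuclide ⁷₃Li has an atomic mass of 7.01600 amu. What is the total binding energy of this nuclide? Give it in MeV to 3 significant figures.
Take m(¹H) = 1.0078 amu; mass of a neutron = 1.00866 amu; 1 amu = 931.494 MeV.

Mass of separated nucleons = 3(1.0078) + 4(1.00866) = 3.0234 + 4.03464 = 7.05804 amu
Δm = 7.05804 − 7.01600 = 0.04204 amu
Binding energy = Δm·c² = 0.04204 × 931.494 MeV/amu = 39.1600 MeV

39.2 MeV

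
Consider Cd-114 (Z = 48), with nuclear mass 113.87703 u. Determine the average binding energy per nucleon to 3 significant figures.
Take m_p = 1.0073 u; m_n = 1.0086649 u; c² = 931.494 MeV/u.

Total constituent mass: 48 × 1.0073 + 66 × 1.0086649 = 114.9222834 u
Δm = 114.9222834 − 113.87703 = 1.0452534 u
Converting to energy: 1.0452534 u × 931.494 MeV/u = 973.647 MeV
BE/A = 973.647 MeV / 114 = 8.541 MeV/nucleon

8.54 MeV/nucleon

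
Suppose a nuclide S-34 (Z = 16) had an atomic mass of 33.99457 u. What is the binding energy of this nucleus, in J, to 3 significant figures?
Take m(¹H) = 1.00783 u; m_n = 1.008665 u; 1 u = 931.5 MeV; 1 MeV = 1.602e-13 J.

The nucleus contains 16 protons and 34 − 16 = 18 neutrons.
Mass of separated nucleons = 16(1.00783) + 18(1.008665) = 16.12528 + 18.155970 = 34.281250 u
Mass defect Δm = 34.281250 − 33.99457 = 0.286680 u
Converting to energy: 0.286680 u × 931.5 MeV/u = 267.042 MeV
In joules: 267.042 MeV × 1.602e-13 J/MeV = 4.2780e-11 J

4.28e-11 J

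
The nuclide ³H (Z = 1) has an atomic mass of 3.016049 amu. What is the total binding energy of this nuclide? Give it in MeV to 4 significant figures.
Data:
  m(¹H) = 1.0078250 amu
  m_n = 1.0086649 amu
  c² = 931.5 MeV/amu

Mass of separated nucleons = 1(1.0078250) + 2(1.0086649) = 1.0078250 + 2.0173298 = 3.0251548 amu
The mass defect is 3.0251548 − 3.016049 = 0.0091058 amu.
E_B = 0.0091058 × 931.5 = 8.48205 MeV

8.482 MeV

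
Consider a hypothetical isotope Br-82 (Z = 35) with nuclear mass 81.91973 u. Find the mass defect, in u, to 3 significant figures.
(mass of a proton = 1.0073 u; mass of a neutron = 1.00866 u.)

0.743 u

The nucleus contains 35 protons and 82 − 35 = 47 neutrons.
Mass of separated nucleons = 35(1.0073) + 47(1.00866) = 35.2555 + 47.40702 = 82.66252 u
The mass defect is 82.66252 − 81.91973 = 0.74279 u.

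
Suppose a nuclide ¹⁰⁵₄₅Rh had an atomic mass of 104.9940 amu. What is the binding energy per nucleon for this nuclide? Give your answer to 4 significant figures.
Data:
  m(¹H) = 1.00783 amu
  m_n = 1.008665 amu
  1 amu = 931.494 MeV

7.791 MeV/nucleon

Total constituent mass: 45 × 1.00783 + 60 × 1.008665 = 105.872250 amu
Mass defect Δm = 105.872250 − 104.9940 = 0.878250 amu
Converting to energy: 0.878250 amu × 931.494 MeV/amu = 818.085 MeV
Dividing by A = 105 gives 7.791 MeV per nucleon.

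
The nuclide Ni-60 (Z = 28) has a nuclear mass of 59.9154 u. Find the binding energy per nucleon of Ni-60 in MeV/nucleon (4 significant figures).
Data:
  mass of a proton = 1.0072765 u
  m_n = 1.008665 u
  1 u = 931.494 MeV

The nucleus contains 28 protons and 60 − 28 = 32 neutrons.
Σm = 28·m_p + 32·m_n = 28.2037420 + 32.277280 = 60.4810220 u
Mass defect Δm = 60.4810220 − 59.9154 = 0.5656220 u
Binding energy = Δm·c² = 0.5656220 × 931.494 MeV/u = 526.873 MeV
Per nucleon: 526.873 / 60 = 8.781 MeV

8.781 MeV/nucleon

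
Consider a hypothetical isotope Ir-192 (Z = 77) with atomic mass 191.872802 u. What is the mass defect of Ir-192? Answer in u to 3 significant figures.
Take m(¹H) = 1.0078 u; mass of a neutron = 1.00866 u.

1.72 u

With 77 protons and 115 neutrons (A = 192):
Total constituent mass: 77 × 1.0078 + 115 × 1.00866 = 193.59650 u
Mass defect Δm = 193.59650 − 191.872802 = 1.723698 u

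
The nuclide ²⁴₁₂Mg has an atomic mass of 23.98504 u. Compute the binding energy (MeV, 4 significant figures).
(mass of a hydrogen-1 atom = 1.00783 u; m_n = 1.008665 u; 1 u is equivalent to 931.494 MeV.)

198.3 MeV

Mass of separated nucleons = 12(1.00783) + 12(1.008665) = 12.09396 + 12.103980 = 24.197940 u
Mass defect Δm = 24.197940 − 23.98504 = 0.212900 u
E_B = 0.212900 × 931.494 = 198.315 MeV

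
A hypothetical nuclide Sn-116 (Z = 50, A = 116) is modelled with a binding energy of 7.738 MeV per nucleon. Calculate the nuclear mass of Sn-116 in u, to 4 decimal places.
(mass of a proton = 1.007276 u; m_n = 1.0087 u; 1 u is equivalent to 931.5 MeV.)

Total binding energy = 116 × 7.738 = 897.608 MeV
Mass defect = 897.608 MeV / (931.5 MeV/u) = 0.963616 u
Constituent mass = 50(1.007276) + 66(1.0087) = 116.938000 u
Nuclear mass = 116.938000 − 0.963616 = 115.974384 u ≈ 115.9744 u (to 4 decimal places)

115.9744 u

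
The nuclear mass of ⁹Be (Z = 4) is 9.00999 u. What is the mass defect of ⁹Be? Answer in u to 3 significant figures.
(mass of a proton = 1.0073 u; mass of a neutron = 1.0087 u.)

0.0627 u

Z = 4, so N = A − Z = 9 − 4 = 5.
Σm = 4·m_p + 5·m_n = 4.0292 + 5.0435 = 9.0727 u
Mass defect Δm = 9.0727 − 9.00999 = 0.06271 u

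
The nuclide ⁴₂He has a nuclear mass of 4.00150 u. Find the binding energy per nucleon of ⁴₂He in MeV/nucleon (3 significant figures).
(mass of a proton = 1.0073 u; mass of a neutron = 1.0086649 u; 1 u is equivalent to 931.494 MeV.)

7.09 MeV/nucleon

Z = 2, so N = A − Z = 4 − 2 = 2.
Mass of separated nucleons = 2(1.0073) + 2(1.0086649) = 2.0146 + 2.0173298 = 4.0319298 u
The mass defect is 4.0319298 − 4.00150 = 0.0304298 u.
E_B = 0.0304298 × 931.494 = 28.3452 MeV
Dividing by A = 4 gives 7.086 MeV per nucleon.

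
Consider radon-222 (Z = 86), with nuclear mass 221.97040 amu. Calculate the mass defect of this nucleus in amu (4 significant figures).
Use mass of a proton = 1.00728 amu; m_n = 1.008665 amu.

1.834 amu

Mass of separated nucleons = 86(1.00728) + 136(1.008665) = 86.62608 + 137.178440 = 223.804520 amu
The mass defect is 223.804520 − 221.97040 = 1.834120 amu.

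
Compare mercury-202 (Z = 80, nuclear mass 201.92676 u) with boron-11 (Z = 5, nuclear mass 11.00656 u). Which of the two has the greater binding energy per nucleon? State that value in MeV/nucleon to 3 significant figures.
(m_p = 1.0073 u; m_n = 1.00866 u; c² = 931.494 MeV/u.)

mercury-202: Σm = 80(1.0073) + 122(1.00866) = 203.64052 u; Δm = 1.71376 u; E_B = 1596.4 MeV; E_B/A = 7.903 MeV
boron-11: Σm = 5(1.0073) + 6(1.00866) = 11.08846 u; Δm = 0.08190 u; E_B = 76.289 MeV; E_B/A = 6.935 MeV
mercury-202 has the higher binding energy per nucleon, so it is the more tightly bound nucleus.

mercury-202; 7.90 MeV/nucleon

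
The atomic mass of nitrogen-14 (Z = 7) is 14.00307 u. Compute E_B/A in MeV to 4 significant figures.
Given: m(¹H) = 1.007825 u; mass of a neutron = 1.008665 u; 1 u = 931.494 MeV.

Mass of separated nucleons = 7(1.007825) + 7(1.008665) = 7.054775 + 7.060655 = 14.115430 u
Δm = 14.115430 − 14.00307 = 0.112360 u
Binding energy = Δm·c² = 0.112360 × 931.494 MeV/u = 104.663 MeV
BE/A = 104.663 MeV / 14 = 7.476 MeV/nucleon

7.476 MeV/nucleon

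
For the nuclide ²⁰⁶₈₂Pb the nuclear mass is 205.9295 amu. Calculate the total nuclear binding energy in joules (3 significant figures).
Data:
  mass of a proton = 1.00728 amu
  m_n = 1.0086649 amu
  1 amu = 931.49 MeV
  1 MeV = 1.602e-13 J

The nucleus contains 82 protons and 206 − 82 = 124 neutrons.
Σm = 82·m_p + 124·m_n = 82.59696 + 125.0744476 = 207.6714076 amu
Mass defect Δm = 207.6714076 − 205.9295 = 1.7419076 amu
E_B = 1.7419076 × 931.49 = 1622.57 MeV
In joules: 1622.57 MeV × 1.602e-13 J/MeV = 2.5994e-10 J

2.60e-10 J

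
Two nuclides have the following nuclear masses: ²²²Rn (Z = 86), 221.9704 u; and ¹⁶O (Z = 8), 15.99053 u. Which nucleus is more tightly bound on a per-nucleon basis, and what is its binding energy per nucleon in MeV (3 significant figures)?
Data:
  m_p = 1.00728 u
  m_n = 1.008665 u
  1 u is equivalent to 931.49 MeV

¹⁶O; 7.98 MeV/nucleon

²²²Rn: Σm = 86(1.00728) + 136(1.008665) = 223.804520 u; Δm = 1.834120 u; E_B = 1708.5 MeV; E_B/A = 7.696 MeV
¹⁶O: Σm = 8(1.00728) + 8(1.008665) = 16.127560 u; Δm = 0.137030 u; E_B = 127.64 MeV; E_B/A = 7.978 MeV
¹⁶O has the higher binding energy per nucleon, so it is the more tightly bound nucleus.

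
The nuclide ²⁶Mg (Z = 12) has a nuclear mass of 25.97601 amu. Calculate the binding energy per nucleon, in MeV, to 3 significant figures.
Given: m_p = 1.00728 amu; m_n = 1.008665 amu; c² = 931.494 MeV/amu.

Total constituent mass: 12 × 1.00728 + 14 × 1.008665 = 26.208670 amu
Δm = 26.208670 − 25.97601 = 0.232660 amu
E_B = 0.232660 × 931.494 = 216.721 MeV
Per nucleon: 216.721 / 26 = 8.335 MeV

8.34 MeV/nucleon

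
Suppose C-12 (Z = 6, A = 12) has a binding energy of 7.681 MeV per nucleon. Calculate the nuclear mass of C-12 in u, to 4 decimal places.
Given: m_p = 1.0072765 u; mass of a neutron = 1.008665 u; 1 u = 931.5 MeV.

11.9967 u

Total binding energy = 12 × 7.681 = 92.172 MeV
Mass defect = 92.172 MeV / (931.5 MeV/u) = 0.098950 u
Constituent mass = 6(1.0072765) + 6(1.008665) = 12.0956490 u
Nuclear mass = 12.0956490 − 0.098950 = 11.9966990 u ≈ 11.9967 u (to 4 decimal places)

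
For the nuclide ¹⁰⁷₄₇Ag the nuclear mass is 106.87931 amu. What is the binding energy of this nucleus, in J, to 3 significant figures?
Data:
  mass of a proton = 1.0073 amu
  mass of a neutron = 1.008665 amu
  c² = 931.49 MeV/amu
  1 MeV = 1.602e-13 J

1.47e-10 J

The nucleus contains 47 protons and 107 − 47 = 60 neutrons.
Σm = 47·m_p + 60·m_n = 47.3431 + 60.519900 = 107.863000 amu
The mass defect is 107.863000 − 106.87931 = 0.983690 amu.
Converting to energy: 0.983690 amu × 931.49 MeV/amu = 916.297 MeV
In joules: 916.297 MeV × 1.602e-13 J/MeV = 1.4679e-10 J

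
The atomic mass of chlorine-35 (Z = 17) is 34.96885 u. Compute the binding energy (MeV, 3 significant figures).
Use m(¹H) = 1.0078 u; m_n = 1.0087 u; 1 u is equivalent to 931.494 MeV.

Z = 17, so N = A − Z = 35 − 17 = 18.
Σm = 17·m(¹H) + 18·m_n = 17.1326 + 18.1566 = 35.2892 u
The mass defect is 35.2892 − 34.96885 = 0.32035 u.
E_B = 0.32035 × 931.494 = 298.404 MeV

298 MeV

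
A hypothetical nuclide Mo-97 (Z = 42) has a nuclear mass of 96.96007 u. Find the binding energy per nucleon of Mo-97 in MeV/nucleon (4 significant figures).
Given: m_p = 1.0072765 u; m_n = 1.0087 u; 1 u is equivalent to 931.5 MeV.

7.913 MeV/nucleon

Total constituent mass: 42 × 1.0072765 + 55 × 1.0087 = 97.7841130 u
Δm = 97.7841130 − 96.96007 = 0.8240430 u
E_B = 0.8240430 × 931.5 = 767.596 MeV
Dividing by A = 97 gives 7.913 MeV per nucleon.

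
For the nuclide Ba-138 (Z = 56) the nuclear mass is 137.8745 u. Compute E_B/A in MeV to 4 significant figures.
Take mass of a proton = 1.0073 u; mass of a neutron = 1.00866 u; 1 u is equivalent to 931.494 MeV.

8.400 MeV/nucleon

Σm = 56·m_p + 82·m_n = 56.4088 + 82.71012 = 139.11892 u
The mass defect is 139.11892 − 137.8745 = 1.24442 u.
Converting to energy: 1.24442 u × 931.494 MeV/u = 1159.17 MeV
Per nucleon: 1159.17 / 138 = 8.400 MeV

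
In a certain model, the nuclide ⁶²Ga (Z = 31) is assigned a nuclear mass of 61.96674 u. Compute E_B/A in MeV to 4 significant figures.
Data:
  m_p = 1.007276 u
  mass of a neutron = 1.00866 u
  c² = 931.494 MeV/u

Z = 31, so N = A − Z = 62 − 31 = 31.
Mass of separated nucleons = 31(1.007276) + 31(1.00866) = 31.225556 + 31.26846 = 62.494016 u
The mass defect is 62.494016 − 61.96674 = 0.527276 u.
Binding energy = Δm·c² = 0.527276 × 931.494 MeV/u = 491.154 MeV
Dividing by A = 62 gives 7.922 MeV per nucleon.

7.922 MeV/nucleon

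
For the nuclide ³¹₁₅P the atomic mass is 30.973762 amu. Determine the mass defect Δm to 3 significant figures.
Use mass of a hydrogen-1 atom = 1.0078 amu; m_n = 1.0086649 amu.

0.282 amu

Total constituent mass: 15 × 1.0078 + 16 × 1.0086649 = 31.2556384 amu
The mass defect is 31.2556384 − 30.973762 = 0.2818764 amu.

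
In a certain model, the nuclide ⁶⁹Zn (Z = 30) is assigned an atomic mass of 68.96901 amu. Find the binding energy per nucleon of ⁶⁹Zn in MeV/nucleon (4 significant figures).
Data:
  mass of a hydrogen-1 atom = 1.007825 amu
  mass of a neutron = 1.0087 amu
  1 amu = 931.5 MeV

Mass of separated nucleons = 30(1.007825) + 39(1.0087) = 30.234750 + 39.3393 = 69.574050 amu
Mass defect Δm = 69.574050 − 68.96901 = 0.605040 amu
Binding energy = Δm·c² = 0.605040 × 931.5 MeV/amu = 563.595 MeV
BE/A = 563.595 MeV / 69 = 8.168 MeV/nucleon

8.168 MeV/nucleon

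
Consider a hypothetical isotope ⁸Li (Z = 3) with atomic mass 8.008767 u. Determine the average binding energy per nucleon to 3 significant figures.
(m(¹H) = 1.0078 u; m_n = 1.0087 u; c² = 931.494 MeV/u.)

6.77 MeV/nucleon

Σm = 3·m(¹H) + 5·m_n = 3.0234 + 5.0435 = 8.0669 u
Mass defect Δm = 8.0669 − 8.008767 = 0.058133 u
Binding energy = Δm·c² = 0.058133 × 931.494 MeV/u = 54.1505 MeV
Per nucleon: 54.1505 / 8 = 6.769 MeV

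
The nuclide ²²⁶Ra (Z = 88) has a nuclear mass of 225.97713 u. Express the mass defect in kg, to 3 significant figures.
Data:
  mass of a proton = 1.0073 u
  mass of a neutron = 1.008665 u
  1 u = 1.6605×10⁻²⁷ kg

3.09e-27 kg

Σm = 88·m_p + 138·m_n = 88.6424 + 139.195770 = 227.838170 u
Mass defect Δm = 227.838170 − 225.97713 = 1.861040 u
In SI units: 1.861040 u × 1.6605×10⁻²⁷ kg/u = 3.0903e-27 kg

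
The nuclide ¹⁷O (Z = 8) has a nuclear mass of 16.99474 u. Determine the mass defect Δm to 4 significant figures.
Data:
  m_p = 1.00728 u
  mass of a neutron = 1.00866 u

With 8 protons and 9 neutrons (A = 17):
Σm = 8·m_p + 9·m_n = 8.05824 + 9.07794 = 17.13618 u
Mass defect Δm = 17.13618 − 16.99474 = 0.14144 u

0.1414 u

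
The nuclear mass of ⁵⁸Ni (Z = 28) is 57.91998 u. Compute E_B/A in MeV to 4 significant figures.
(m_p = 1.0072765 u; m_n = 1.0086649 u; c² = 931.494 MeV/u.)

Z = 28, so N = A − Z = 58 − 28 = 30.
Mass of separated nucleons = 28(1.0072765) + 30(1.0086649) = 28.2037420 + 30.2599470 = 58.4636890 u
The mass defect is 58.4636890 − 57.91998 = 0.5437090 u.
Converting to energy: 0.5437090 u × 931.494 MeV/u = 506.462 MeV
BE/A = 506.462 MeV / 58 = 8.732 MeV/nucleon

8.732 MeV/nucleon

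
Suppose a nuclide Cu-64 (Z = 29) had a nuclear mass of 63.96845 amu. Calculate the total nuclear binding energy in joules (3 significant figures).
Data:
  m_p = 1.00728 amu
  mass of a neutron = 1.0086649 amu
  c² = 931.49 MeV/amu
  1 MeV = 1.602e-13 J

8.15e-11 J

Mass of separated nucleons = 29(1.00728) + 35(1.0086649) = 29.21112 + 35.3032715 = 64.5143915 amu
The mass defect is 64.5143915 − 63.96845 = 0.5459415 amu.
Converting to energy: 0.5459415 amu × 931.49 MeV/amu = 508.539 MeV
In joules: 508.539 MeV × 1.602e-13 J/MeV = 8.1468e-11 J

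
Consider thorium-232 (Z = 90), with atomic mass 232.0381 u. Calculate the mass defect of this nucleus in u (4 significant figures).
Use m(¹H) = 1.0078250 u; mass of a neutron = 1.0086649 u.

Z = 90, so N = A − Z = 232 − 90 = 142.
Total constituent mass: 90 × 1.0078250 + 142 × 1.0086649 = 233.9346658 u
Δm = 233.9346658 − 232.0381 = 1.8965658 u

1.897 u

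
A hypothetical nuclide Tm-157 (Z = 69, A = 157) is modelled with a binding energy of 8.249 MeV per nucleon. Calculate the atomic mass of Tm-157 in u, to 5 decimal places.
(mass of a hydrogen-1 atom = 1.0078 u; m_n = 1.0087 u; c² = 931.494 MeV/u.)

Total binding energy = 157 × 8.249 = 1295.093 MeV
Mass defect = 1295.093 MeV / (931.494 MeV/u) = 1.3903396 u
Constituent mass = 69(1.0078) + 88(1.0087) = 158.3038 u
Atomic mass = 158.3038 − 1.3903396 = 156.9134604 u ≈ 156.91346 u (to 5 decimal places)

156.91346 u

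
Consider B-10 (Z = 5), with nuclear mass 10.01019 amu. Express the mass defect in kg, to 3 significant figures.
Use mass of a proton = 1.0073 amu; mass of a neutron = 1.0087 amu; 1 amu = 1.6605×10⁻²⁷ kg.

Total constituent mass: 5 × 1.0073 + 5 × 1.0087 = 10.0800 amu
Mass defect Δm = 10.0800 − 10.01019 = 0.06981 amu
In SI units: 0.06981 amu × 1.6605×10⁻²⁷ kg/amu = 1.1592e-28 kg

1.16e-28 kg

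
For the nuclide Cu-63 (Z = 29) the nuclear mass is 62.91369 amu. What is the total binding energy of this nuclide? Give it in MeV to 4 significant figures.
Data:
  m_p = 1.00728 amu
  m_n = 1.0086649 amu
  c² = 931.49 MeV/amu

The nucleus contains 29 protons and 63 − 29 = 34 neutrons.
Mass of separated nucleons = 29(1.00728) + 34(1.0086649) = 29.21112 + 34.2946066 = 63.5057266 amu
The mass defect is 63.5057266 − 62.91369 = 0.5920366 amu.
E_B = 0.5920366 × 931.49 = 551.476 MeV

551.5 MeV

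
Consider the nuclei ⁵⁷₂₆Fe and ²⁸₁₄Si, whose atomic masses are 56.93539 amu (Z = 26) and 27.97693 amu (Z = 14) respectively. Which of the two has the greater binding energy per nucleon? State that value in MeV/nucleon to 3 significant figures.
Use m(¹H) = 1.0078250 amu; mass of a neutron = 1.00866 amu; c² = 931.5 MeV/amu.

⁵⁷₂₆Fe: Σm = 26(1.0078250) + 31(1.00866) = 57.4719100 amu; Δm = 0.5365200 amu; E_B = 499.77 MeV; E_B/A = 8.768 MeV
²⁸₁₄Si: Σm = 14(1.0078250) + 14(1.00866) = 28.2307900 amu; Δm = 0.2538600 amu; E_B = 236.47 MeV; E_B/A = 8.445 MeV
⁵⁷₂₆Fe has the higher binding energy per nucleon, so it is the more tightly bound nucleus.

⁵⁷₂₆Fe; 8.77 MeV/nucleon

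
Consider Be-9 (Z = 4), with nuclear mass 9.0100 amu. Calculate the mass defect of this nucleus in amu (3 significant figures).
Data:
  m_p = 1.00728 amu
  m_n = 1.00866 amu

0.0624 amu

Σm = 4·m_p + 5·m_n = 4.02912 + 5.04330 = 9.07242 amu
The mass defect is 9.07242 − 9.0100 = 0.06242 amu.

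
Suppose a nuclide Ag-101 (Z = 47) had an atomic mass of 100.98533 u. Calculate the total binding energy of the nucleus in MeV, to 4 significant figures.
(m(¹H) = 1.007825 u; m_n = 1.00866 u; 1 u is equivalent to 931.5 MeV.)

Z = 47, so N = A − Z = 101 − 47 = 54.
Mass of separated nucleons = 47(1.007825) + 54(1.00866) = 47.367775 + 54.46764 = 101.835415 u
Δm = 101.835415 − 100.98533 = 0.850085 u
Converting to energy: 0.850085 u × 931.5 MeV/u = 791.854 MeV

791.9 MeV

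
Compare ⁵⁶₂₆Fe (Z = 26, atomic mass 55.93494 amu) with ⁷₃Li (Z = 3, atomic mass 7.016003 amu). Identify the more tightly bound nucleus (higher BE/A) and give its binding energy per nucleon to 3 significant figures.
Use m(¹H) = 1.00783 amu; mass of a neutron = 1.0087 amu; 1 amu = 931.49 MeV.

⁵⁶₂₆Fe: Σm = 26(1.00783) + 30(1.0087) = 56.46458 amu; Δm = 0.52964 amu; E_B = 493.35 MeV; E_B/A = 8.810 MeV
⁷₃Li: Σm = 3(1.00783) + 4(1.0087) = 7.05829 amu; Δm = 0.042287 amu; E_B = 39.390 MeV; E_B/A = 5.627 MeV
⁵⁶₂₆Fe has the higher binding energy per nucleon, so it is the more tightly bound nucleus.

⁵⁶₂₆Fe; 8.81 MeV/nucleon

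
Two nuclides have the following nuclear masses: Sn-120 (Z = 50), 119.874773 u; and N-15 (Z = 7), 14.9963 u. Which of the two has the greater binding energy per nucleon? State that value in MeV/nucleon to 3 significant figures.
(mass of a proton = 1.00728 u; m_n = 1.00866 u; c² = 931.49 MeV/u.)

Sn-120; 8.50 MeV/nucleon

Sn-120: Σm = 50(1.00728) + 70(1.00866) = 120.97020 u; Δm = 1.095427 u; E_B = 1020.4 MeV; E_B/A = 8.503 MeV
N-15: Σm = 7(1.00728) + 8(1.00866) = 15.12024 u; Δm = 0.12394 u; E_B = 115.45 MeV; E_B/A = 7.697 MeV
Sn-120 has the higher binding energy per nucleon, so it is the more tightly bound nucleus.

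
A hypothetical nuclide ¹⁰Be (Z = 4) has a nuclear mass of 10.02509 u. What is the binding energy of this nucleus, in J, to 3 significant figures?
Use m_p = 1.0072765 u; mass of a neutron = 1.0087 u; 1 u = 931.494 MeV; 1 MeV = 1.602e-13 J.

With 4 protons and 6 neutrons (A = 10):
Total constituent mass: 4 × 1.0072765 + 6 × 1.0087 = 10.0813060 u
The mass defect is 10.0813060 − 10.02509 = 0.0562160 u.
Converting to energy: 0.0562160 u × 931.494 MeV/u = 52.3649 MeV
In joules: 52.3649 MeV × 1.602e-13 J/MeV = 8.3889e-12 J

8.39e-12 J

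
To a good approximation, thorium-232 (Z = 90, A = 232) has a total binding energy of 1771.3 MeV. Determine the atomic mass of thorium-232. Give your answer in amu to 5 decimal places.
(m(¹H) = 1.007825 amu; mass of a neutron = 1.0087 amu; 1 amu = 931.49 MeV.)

Mass defect = 1771.3 MeV / (931.49 MeV/amu) = 1.9015770 amu
Constituent mass = 90(1.007825) + 142(1.0087) = 233.939650 amu
Atomic mass = 233.939650 − 1.9015770 = 232.0380730 amu ≈ 232.03807 amu (to 5 decimal places)

232.03807 amu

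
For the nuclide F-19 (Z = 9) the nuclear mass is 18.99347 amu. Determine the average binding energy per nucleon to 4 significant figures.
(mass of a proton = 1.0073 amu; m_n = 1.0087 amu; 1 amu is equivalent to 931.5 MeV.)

With 9 protons and 10 neutrons (A = 19):
Mass of separated nucleons = 9(1.0073) + 10(1.0087) = 9.0657 + 10.0870 = 19.1527 amu
Mass defect Δm = 19.1527 − 18.99347 = 0.15923 amu
Converting to energy: 0.15923 amu × 931.5 MeV/amu = 148.323 MeV
Per nucleon: 148.323 / 19 = 7.806 MeV

7.806 MeV/nucleon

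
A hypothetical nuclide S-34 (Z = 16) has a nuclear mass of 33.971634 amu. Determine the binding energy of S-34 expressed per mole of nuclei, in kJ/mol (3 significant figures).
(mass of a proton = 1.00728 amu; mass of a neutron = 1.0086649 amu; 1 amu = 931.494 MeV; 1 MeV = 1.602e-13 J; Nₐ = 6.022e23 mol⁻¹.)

2.70e+10 kJ/mol

With 16 protons and 18 neutrons (A = 34):
Σm = 16·m_p + 18·m_n = 16.11648 + 18.1559682 = 34.2724482 amu
The mass defect is 34.2724482 − 33.971634 = 0.3008142 amu.
Converting to energy: 0.3008142 amu × 931.494 MeV/amu = 280.207 MeV
Per nucleus in joules: 280.207 MeV × 1.602e-13 J/MeV = 4.4889e-11 J
Per mole: 4.4889e-11 J × 6.022e23 mol⁻¹ = 2.7032e+13 J/mol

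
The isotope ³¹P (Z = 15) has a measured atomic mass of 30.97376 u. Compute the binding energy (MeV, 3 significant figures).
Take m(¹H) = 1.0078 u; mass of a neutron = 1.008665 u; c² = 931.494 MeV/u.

Z = 15, so N = A − Z = 31 − 15 = 16.
Mass of separated nucleons = 15(1.0078) + 16(1.008665) = 15.1170 + 16.138640 = 31.255640 u
Δm = 31.255640 − 30.97376 = 0.281880 u
Binding energy = Δm·c² = 0.281880 × 931.494 MeV/u = 262.570 MeV

263 MeV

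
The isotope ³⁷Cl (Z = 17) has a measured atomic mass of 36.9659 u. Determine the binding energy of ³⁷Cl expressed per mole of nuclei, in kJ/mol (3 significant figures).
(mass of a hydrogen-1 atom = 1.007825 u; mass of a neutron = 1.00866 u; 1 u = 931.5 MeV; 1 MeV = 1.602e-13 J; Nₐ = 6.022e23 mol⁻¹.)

3.06e+10 kJ/mol

Total constituent mass: 17 × 1.007825 + 20 × 1.00866 = 37.306225 u
Δm = 37.306225 − 36.9659 = 0.340325 u
Binding energy = Δm·c² = 0.340325 × 931.5 MeV/u = 317.013 MeV
Per nucleus in joules: 317.013 MeV × 1.602e-13 J/MeV = 5.0785e-11 J
Per mole: 5.0785e-11 J × 6.022e23 mol⁻¹ = 3.0583e+13 J/mol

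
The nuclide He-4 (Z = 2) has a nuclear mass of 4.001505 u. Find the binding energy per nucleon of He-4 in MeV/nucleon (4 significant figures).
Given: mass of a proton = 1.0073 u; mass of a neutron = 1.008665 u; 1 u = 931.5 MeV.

7.085 MeV/nucleon

Z = 2, so N = A − Z = 4 − 2 = 2.
Total constituent mass: 2 × 1.0073 + 2 × 1.008665 = 4.031930 u
The mass defect is 4.031930 − 4.001505 = 0.030425 u.
Converting to energy: 0.030425 u × 931.5 MeV/u = 28.3409 MeV
Per nucleon: 28.3409 / 4 = 7.085 MeV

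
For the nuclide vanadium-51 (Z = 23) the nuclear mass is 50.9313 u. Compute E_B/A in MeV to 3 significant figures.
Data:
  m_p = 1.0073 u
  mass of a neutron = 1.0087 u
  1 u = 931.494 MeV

Z = 23, so N = A − Z = 51 − 23 = 28.
Mass of separated nucleons = 23(1.0073) + 28(1.0087) = 23.1679 + 28.2436 = 51.4115 u
The mass defect is 51.4115 − 50.9313 = 0.4802 u.
E_B = 0.4802 × 931.494 = 447.303 MeV
Dividing by A = 51 gives 8.771 MeV per nucleon.

8.77 MeV/nucleon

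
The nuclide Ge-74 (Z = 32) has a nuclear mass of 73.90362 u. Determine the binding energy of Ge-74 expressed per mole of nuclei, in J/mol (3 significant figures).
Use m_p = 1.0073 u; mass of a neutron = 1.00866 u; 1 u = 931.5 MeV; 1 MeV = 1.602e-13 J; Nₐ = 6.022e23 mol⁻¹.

6.23e+13 J/mol

Σm = 32·m_p + 42·m_n = 32.2336 + 42.36372 = 74.59732 u
Δm = 74.59732 − 73.90362 = 0.69370 u
Binding energy = Δm·c² = 0.69370 × 931.5 MeV/u = 646.182 MeV
Per nucleus in joules: 646.182 MeV × 1.602e-13 J/MeV = 1.0352e-10 J
Per mole: 1.0352e-10 J × 6.022e23 mol⁻¹ = 6.2340e+13 J/mol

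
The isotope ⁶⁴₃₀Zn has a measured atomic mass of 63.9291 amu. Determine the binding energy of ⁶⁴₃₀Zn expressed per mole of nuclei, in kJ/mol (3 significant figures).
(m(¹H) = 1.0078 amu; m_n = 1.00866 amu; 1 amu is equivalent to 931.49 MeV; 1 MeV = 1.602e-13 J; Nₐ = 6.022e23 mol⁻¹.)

Mass of separated nucleons = 30(1.0078) + 34(1.00866) = 30.2340 + 34.29444 = 64.52844 amu
Mass defect Δm = 64.52844 − 63.9291 = 0.59934 amu
Converting to energy: 0.59934 amu × 931.49 MeV/amu = 558.279 MeV
Per nucleus in joules: 558.279 MeV × 1.602e-13 J/MeV = 8.9436e-11 J
Per mole: 8.9436e-11 J × 6.022e23 mol⁻¹ = 5.3858e+13 J/mol

5.39e+10 kJ/mol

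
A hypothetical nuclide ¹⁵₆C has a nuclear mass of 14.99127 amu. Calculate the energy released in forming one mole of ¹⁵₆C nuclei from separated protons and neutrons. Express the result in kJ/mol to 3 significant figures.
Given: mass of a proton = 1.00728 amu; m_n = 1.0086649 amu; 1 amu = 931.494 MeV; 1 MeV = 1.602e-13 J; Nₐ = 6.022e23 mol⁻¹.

1.17e+10 kJ/mol

Z = 6, so N = A − Z = 15 − 6 = 9.
Mass of separated nucleons = 6(1.00728) + 9(1.0086649) = 6.04368 + 9.0779841 = 15.1216641 amu
The mass defect is 15.1216641 − 14.99127 = 0.1303941 amu.
Binding energy = Δm·c² = 0.1303941 × 931.494 MeV/amu = 121.461 MeV
Per nucleus in joules: 121.461 MeV × 1.602e-13 J/MeV = 1.9458e-11 J
Per mole: 1.9458e-11 J × 6.022e23 mol⁻¹ = 1.1718e+13 J/mol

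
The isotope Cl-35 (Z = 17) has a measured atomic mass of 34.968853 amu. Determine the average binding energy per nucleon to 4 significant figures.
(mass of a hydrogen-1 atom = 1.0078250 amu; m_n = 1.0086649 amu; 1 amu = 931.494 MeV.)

Z = 17, so N = A − Z = 35 − 17 = 18.
Total constituent mass: 17 × 1.0078250 + 18 × 1.0086649 = 35.2889932 amu
The mass defect is 35.2889932 − 34.968853 = 0.3201402 amu.
Binding energy = Δm·c² = 0.3201402 × 931.494 MeV/amu = 298.209 MeV
BE/A = 298.209 MeV / 35 = 8.520 MeV/nucleon

8.520 MeV/nucleon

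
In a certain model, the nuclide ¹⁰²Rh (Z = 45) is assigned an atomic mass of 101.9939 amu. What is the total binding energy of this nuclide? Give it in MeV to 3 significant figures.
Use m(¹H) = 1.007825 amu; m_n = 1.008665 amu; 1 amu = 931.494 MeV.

794 MeV

The nucleus contains 45 protons and 102 − 45 = 57 neutrons.
Σm = 45·m(¹H) + 57·m_n = 45.352125 + 57.493905 = 102.846030 amu
Mass defect Δm = 102.846030 − 101.9939 = 0.852130 amu
Converting to energy: 0.852130 amu × 931.494 MeV/amu = 793.754 MeV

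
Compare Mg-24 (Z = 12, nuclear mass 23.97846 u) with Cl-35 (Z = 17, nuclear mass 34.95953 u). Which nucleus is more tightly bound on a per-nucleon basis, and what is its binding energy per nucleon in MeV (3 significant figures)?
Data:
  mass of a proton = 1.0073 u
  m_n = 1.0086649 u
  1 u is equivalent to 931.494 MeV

Cl-35; 8.53 MeV/nucleon

Mg-24: Σm = 12(1.0073) + 12(1.0086649) = 24.1915788 u; Δm = 0.2131188 u; E_B = 198.52 MeV; E_B/A = 8.272 MeV
Cl-35: Σm = 17(1.0073) + 18(1.0086649) = 35.2800682 u; Δm = 0.3205382 u; E_B = 298.58 MeV; E_B/A = 8.531 MeV
Cl-35 has the higher binding energy per nucleon, so it is the more tightly bound nucleus.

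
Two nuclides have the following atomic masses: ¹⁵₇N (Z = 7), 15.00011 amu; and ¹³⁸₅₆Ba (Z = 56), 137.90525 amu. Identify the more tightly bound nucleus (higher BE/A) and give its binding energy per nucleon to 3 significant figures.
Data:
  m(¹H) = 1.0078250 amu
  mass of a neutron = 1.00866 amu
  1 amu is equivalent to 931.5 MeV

¹⁵₇N: Σm = 7(1.0078250) + 8(1.00866) = 15.1240550 amu; Δm = 0.1239450 amu; E_B = 115.45 MeV; E_B/A = 7.697 MeV
¹³⁸₅₆Ba: Σm = 56(1.0078250) + 82(1.00866) = 139.1483200 amu; Δm = 1.2430700 amu; E_B = 1157.9 MeV; E_B/A = 8.391 MeV
¹³⁸₅₆Ba has the higher binding energy per nucleon, so it is the more tightly bound nucleus.

¹³⁸₅₆Ba; 8.39 MeV/nucleon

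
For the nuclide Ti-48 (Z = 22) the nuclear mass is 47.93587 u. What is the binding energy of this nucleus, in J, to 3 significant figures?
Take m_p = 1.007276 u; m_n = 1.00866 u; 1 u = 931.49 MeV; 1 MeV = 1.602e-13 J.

Mass of separated nucleons = 22(1.007276) + 26(1.00866) = 22.160072 + 26.22516 = 48.385232 u
The mass defect is 48.385232 − 47.93587 = 0.449362 u.
E_B = 0.449362 × 931.49 = 418.576 MeV
In joules: 418.576 MeV × 1.602e-13 J/MeV = 6.7056e-11 J

6.71e-11 J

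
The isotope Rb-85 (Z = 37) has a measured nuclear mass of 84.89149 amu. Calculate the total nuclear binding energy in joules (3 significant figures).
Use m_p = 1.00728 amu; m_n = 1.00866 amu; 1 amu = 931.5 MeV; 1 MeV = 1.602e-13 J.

The nucleus contains 37 protons and 85 − 37 = 48 neutrons.
Σm = 37·m_p + 48·m_n = 37.26936 + 48.41568 = 85.68504 amu
Δm = 85.68504 − 84.89149 = 0.79355 amu
Converting to energy: 0.79355 amu × 931.5 MeV/amu = 739.192 MeV
In joules: 739.192 MeV × 1.602e-13 J/MeV = 1.1842e-10 J

1.18e-10 J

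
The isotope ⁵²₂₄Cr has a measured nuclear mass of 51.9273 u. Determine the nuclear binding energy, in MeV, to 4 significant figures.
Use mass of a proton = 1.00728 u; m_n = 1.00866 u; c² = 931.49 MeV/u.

The nucleus contains 24 protons and 52 − 24 = 28 neutrons.
Σm = 24·m_p + 28·m_n = 24.17472 + 28.24248 = 52.41720 u
Δm = 52.41720 − 51.9273 = 0.48990 u
Binding energy = Δm·c² = 0.48990 × 931.49 MeV/u = 456.337 MeV

456.3 MeV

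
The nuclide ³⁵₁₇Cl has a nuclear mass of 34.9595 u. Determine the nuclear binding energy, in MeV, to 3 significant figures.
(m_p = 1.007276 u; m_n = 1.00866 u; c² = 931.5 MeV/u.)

298 MeV

The nucleus contains 17 protons and 35 − 17 = 18 neutrons.
Total constituent mass: 17 × 1.007276 + 18 × 1.00866 = 35.279572 u
Δm = 35.279572 − 34.9595 = 0.320072 u
Binding energy = Δm·c² = 0.320072 × 931.5 MeV/u = 298.147 MeV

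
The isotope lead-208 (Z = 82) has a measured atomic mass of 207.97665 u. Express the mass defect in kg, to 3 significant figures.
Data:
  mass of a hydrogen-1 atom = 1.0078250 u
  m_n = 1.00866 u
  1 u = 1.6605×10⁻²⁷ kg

The nucleus contains 82 protons and 208 − 82 = 126 neutrons.
Mass of separated nucleons = 82(1.0078250) + 126(1.00866) = 82.6416500 + 127.09116 = 209.7328100 u
Mass defect Δm = 209.7328100 − 207.97665 = 1.7561600 u
In SI units: 1.7561600 u × 1.6605×10⁻²⁷ kg/u = 2.9161e-27 kg

2.92e-27 kg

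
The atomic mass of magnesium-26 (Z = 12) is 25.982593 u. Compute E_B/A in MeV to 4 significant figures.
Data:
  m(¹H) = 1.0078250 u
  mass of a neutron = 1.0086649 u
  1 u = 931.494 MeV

8.334 MeV/nucleon

With 12 protons and 14 neutrons (A = 26):
Mass of separated nucleons = 12(1.0078250) + 14(1.0086649) = 12.0939000 + 14.1213086 = 26.2152086 u
Mass defect Δm = 26.2152086 − 25.982593 = 0.2326156 u
Binding energy = Δm·c² = 0.2326156 × 931.494 MeV/u = 216.680 MeV
Per nucleon: 216.680 / 26 = 8.334 MeV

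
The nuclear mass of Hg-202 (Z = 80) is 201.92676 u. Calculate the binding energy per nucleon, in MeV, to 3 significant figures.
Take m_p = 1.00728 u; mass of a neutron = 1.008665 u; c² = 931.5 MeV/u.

7.90 MeV/nucleon

Total constituent mass: 80 × 1.00728 + 122 × 1.008665 = 203.639530 u
Δm = 203.639530 − 201.92676 = 1.712770 u
Converting to energy: 1.712770 u × 931.5 MeV/u = 1595.45 MeV
BE/A = 1595.45 MeV / 202 = 7.898 MeV/nucleon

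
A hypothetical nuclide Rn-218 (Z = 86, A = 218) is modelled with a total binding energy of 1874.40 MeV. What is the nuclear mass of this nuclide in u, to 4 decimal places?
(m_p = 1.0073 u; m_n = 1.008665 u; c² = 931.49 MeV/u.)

Mass defect = 1874.40 MeV / (931.49 MeV/u) = 2.012260 u
Constituent mass = 86(1.0073) + 132(1.008665) = 219.771580 u
Nuclear mass = 219.771580 − 2.012260 = 217.759320 u ≈ 217.7593 u (to 4 decimal places)

217.7593 u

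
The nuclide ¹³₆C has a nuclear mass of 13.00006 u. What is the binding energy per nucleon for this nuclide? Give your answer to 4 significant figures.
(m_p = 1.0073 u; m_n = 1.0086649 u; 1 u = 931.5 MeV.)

Z = 6, so N = A − Z = 13 − 6 = 7.
Σm = 6·m_p + 7·m_n = 6.0438 + 7.0606543 = 13.1044543 u
Mass defect Δm = 13.1044543 − 13.00006 = 0.1043943 u
Binding energy = Δm·c² = 0.1043943 × 931.5 MeV/u = 97.2433 MeV
BE/A = 97.2433 MeV / 13 = 7.480 MeV/nucleon

7.480 MeV/nucleon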